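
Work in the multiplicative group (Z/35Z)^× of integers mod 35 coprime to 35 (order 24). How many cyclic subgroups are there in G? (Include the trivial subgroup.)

A cyclic subgroup of order d is generated by each of its φ(d) elements of order d, so the cyclic subgroups of order d number (#elements of order d)/φ(d).
Cyclic subgroups by order — order 1: 1; order 2: 3; order 3: 1; order 4: 2; order 6: 3; order 12: 2.
Total: 12.

12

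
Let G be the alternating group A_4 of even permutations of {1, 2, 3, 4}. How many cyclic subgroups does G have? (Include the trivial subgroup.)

8

A cyclic subgroup of order d is generated by each of its φ(d) elements of order d, so the cyclic subgroups of order d number (#elements of order d)/φ(d).
Cyclic subgroups by order — order 1: 1; order 2: 3; order 3: 4.
Total: 8.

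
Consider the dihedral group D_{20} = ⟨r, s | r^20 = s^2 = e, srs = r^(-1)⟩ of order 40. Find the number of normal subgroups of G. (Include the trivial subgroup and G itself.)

G has 48 subgroups. Checking conjugation-invariance by order — order 1: 1/1 normal; order 2: 1/21 normal; order 4: 1/11 normal; order 5: 1/1 normal; order 8: 0/5 normal; order 10: 1/5 normal; order 20: 3/3 normal; order 40: 1/1 normal.
Total normal subgroups: 9.

9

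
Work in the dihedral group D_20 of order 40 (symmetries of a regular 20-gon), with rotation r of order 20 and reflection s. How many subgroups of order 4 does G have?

11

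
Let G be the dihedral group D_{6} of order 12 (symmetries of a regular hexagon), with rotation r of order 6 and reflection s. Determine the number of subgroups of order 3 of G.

|G| = 12 and 3 | 12, so subgroups of order 3 are possible by Lagrange.
The subgroups of order 3 are: {e, r^2, r^4}.
So G has 1 subgroup of order 3.

1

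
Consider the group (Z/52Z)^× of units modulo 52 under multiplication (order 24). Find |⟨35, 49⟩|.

12

|⟨35⟩| = 6 and |⟨49⟩| = 6, so |H| is a multiple of lcm(6, 6) = 6 and divides |G| = 24.
Closing under the operation: H = {1, 3, 9, 17, 23, 25, 27, 29, 35, 43, 49, 51}, so |H| = 12.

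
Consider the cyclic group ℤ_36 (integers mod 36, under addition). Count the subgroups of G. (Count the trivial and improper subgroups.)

Subgroups of the cyclic group ℤ_36 correspond bijectively to divisors of 36.
Divisors of 36: 1, 2, 3, 4, 6, 9, 12, 18, 36.
So ℤ_36 has 9 subgroups.

9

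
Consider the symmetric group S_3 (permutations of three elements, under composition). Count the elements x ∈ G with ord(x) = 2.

3

The elements of order 2 are: (2 3), (1 2), (1 3).
That's 3.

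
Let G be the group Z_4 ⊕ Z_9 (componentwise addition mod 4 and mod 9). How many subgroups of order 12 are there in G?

1

|G| = 36 and 12 | 36, so subgroups of order 12 are possible by Lagrange.
The subgroups of order 12 are: {(0,0), (0,3), (0,6), (1,0), (1,3), (1,6), (2,0), (2,3), (2,6), (3,0), (3,3), (3,6)}.
So G has 1 subgroup of order 12.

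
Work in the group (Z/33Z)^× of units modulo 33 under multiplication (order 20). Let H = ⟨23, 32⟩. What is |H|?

|⟨23⟩| = 2 and |⟨32⟩| = 2, so |H| is a multiple of lcm(2, 2) = 2 and divides |G| = 20.
Closing under the operation: H = {1, 10, 23, 32}, so |H| = 4.

4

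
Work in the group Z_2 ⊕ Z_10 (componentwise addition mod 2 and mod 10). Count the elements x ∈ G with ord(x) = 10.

12

An element (a,b) has order lcm(ord(a), ord(b)); count pairs with lcm equal to 10.
Enumerating gives 12 such elements.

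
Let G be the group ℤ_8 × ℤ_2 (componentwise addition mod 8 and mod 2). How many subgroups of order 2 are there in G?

|G| = 16 and 2 | 16, so subgroups of order 2 are possible by Lagrange.
The subgroups of order 2 are: {(0,0), (0,1)}; {(0,0), (4,0)}; {(0,0), (4,1)}.
So G has 3 subgroups of order 2.

3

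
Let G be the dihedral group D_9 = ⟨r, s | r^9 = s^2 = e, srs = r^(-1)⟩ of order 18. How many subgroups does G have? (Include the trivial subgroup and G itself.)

|G| = 18, so by Lagrange every subgroup order divides 18. Divisors: 1, 2, 3, 6, 9, 18.
Subgroups by order — order 1: 1; order 2: 9; order 3: 1; order 6: 3; order 9: 1; order 18: 1.
Total: 1 + 9 + 1 + 3 + 1 + 1 = 16.

16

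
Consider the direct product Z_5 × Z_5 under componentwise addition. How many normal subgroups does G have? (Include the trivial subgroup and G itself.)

8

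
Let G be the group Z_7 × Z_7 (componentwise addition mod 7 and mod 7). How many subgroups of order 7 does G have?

8

|G| = 49 and 7 | 49, so subgroups of order 7 are possible by Lagrange.
The subgroups of order 7 are: {(0,0), (0,1), (0,2), (0,3), (0,4), (0,5), (0,6)}; {(0,0), (1,0), (2,0), (3,0), (4,0), (5,0), (6,0)}; {(0,0), (1,1), (2,2), (3,3), (4,4), (5,5), (6,6)}; {(0,0), (1,2), (2,4), (3,6), (4,1), (5,3), (6,5)}; … (8 in all).
So G has 8 subgroups of order 7.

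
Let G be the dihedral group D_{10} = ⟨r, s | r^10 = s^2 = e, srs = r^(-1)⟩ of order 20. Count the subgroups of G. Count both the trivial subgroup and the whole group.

|G| = 20, so by Lagrange every subgroup order divides 20. Divisors: 1, 2, 4, 5, 10, 20.
Subgroups by order — order 1: 1; order 2: 11; order 4: 5; order 5: 1; order 10: 3; order 20: 1.
Total: 1 + 11 + 5 + 1 + 3 + 1 = 22.

22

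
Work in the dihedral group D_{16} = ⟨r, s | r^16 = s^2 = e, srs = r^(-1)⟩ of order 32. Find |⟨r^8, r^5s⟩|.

|⟨r^8⟩| = 2 and |⟨r^5s⟩| = 2, so |H| is a multiple of lcm(2, 2) = 2 and divides |G| = 32.
Closing under the operation: H = {e, r^8, r^5s, r^13s}, so |H| = 4.

4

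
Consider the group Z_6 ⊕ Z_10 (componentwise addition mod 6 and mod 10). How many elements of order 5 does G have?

4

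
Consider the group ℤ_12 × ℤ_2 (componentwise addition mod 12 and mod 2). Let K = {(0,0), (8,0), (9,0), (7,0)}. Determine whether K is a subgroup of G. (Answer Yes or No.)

(9,0) ∈ K but its inverse (3,0) ∉ K, so K is not a subgroup.

No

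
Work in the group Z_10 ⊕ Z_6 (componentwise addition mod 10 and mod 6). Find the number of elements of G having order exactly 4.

0

An element (a,b) has order lcm(ord(a), ord(b)); count pairs with lcm equal to 4.
Enumerating gives 0 such elements.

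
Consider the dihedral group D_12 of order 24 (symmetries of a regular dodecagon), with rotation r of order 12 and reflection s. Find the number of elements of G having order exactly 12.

The elements of order 12 are: r, r^5, r^7, r^11.
That's 4.

4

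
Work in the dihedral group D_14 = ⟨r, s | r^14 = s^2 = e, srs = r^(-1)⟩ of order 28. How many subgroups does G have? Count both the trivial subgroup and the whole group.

28

|G| = 28, so by Lagrange every subgroup order divides 28. Divisors: 1, 2, 4, 7, 14, 28.
Subgroups by order — order 1: 1; order 2: 15; order 4: 7; order 7: 1; order 14: 3; order 28: 1.
Total: 1 + 15 + 7 + 1 + 3 + 1 = 28.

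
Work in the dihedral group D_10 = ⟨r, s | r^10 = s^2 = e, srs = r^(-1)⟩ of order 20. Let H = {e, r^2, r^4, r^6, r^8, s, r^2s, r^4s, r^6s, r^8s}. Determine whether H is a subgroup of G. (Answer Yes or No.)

Yes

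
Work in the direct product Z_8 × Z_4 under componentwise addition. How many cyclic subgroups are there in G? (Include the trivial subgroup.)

A cyclic subgroup of order d is generated by each of its φ(d) elements of order d, so the cyclic subgroups of order d number (#elements of order d)/φ(d).
Cyclic subgroups by order — order 1: 1; order 2: 3; order 4: 6; order 8: 4.
Total: 14.

14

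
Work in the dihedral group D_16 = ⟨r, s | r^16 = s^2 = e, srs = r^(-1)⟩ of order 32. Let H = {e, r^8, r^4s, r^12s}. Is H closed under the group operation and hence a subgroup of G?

Yes

|H| = 4 divides |G| = 32, consistent with Lagrange.
H contains the identity, every element's inverse is in H, and H is closed under ·: it is a subgroup.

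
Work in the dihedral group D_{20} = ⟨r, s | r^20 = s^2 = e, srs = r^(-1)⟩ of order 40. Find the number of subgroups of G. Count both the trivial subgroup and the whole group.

|G| = 40, so by Lagrange every subgroup order divides 40. Divisors: 1, 2, 4, 5, 8, 10, 20, 40.
Subgroups by order — order 1: 1; order 2: 21; order 4: 11; order 5: 1; order 8: 5; order 10: 5; order 20: 3; order 40: 1.
Total: 1 + 21 + 11 + 1 + 5 + 5 + 3 + 1 = 48.

48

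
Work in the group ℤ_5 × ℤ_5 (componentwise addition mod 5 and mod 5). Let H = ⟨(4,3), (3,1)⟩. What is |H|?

|⟨(4,3)⟩| = 5 and |⟨(3,1)⟩| = 5, so |H| is a multiple of lcm(5, 5) = 5 and divides |G| = 25.
Closing under the operation: H = {(0,0), (1,2), (2,4), (3,1), (4,3)}, so |H| = 5.

5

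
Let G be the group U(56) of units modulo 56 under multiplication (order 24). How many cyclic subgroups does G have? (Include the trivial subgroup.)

16

A cyclic subgroup of order d is generated by each of its φ(d) elements of order d, so the cyclic subgroups of order d number (#elements of order d)/φ(d).
Cyclic subgroups by order — order 1: 1; order 2: 7; order 3: 1; order 6: 7.
Total: 16.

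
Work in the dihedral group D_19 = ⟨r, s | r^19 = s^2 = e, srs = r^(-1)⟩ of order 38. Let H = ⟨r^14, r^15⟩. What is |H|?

|⟨r^14⟩| = 19 and |⟨r^15⟩| = 19, so |H| is a multiple of lcm(19, 19) = 19 and divides |G| = 38.
Closing under the operation: H = {e, r, r^2, r^3, r^4, r^5, r^6, r^7, r^8, r^9, r^10, r^11, r^12, r^13, r^14, r^15, r^16, r^17, r^18}, so |H| = 19.

19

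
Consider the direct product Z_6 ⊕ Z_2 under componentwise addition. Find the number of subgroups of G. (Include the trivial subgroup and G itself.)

10

|G| = 12, so by Lagrange every subgroup order divides 12. Divisors: 1, 2, 3, 4, 6, 12.
Subgroups by order — order 1: 1; order 2: 3; order 3: 1; order 4: 1; order 6: 3; order 12: 1.
Total: 1 + 3 + 1 + 1 + 3 + 1 = 10.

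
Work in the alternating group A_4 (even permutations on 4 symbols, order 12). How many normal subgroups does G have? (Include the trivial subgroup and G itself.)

G has 10 subgroups. Checking conjugation-invariance by order — order 1: 1/1 normal; order 2: 0/3 normal; order 3: 0/4 normal; order 4: 1/1 normal; order 12: 1/1 normal.
Total normal subgroups: 3.

3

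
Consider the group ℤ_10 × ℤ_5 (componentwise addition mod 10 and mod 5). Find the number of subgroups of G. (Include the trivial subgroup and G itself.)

16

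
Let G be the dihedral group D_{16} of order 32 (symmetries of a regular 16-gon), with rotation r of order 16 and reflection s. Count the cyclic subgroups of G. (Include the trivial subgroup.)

21

A cyclic subgroup of order d is generated by each of its φ(d) elements of order d, so the cyclic subgroups of order d number (#elements of order d)/φ(d).
Cyclic subgroups by order — order 1: 1; order 2: 17; order 4: 1; order 8: 1; order 16: 1.
Total: 21.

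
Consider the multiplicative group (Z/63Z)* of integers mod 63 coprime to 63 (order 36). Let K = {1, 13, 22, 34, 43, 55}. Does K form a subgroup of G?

Yes

|K| = 6 divides |G| = 36, consistent with Lagrange.
K contains the identity, every element's inverse is in K, and K is closed under ·: it is a subgroup.
In fact K = ⟨34⟩.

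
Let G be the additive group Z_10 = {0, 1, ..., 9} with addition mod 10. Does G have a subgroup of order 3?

No

3 does not divide |G| = 10, so by Lagrange no subgroup of order 3 exists.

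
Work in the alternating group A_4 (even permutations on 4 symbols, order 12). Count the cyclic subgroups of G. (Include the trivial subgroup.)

A cyclic subgroup of order d is generated by each of its φ(d) elements of order d, so the cyclic subgroups of order d number (#elements of order d)/φ(d).
Cyclic subgroups by order — order 1: 1; order 2: 3; order 3: 4.
Total: 8.

8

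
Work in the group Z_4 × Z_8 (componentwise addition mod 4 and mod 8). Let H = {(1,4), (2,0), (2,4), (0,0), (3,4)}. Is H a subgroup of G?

No

|H| = 5 does not divide |G| = 32, so by Lagrange H is not a subgroup.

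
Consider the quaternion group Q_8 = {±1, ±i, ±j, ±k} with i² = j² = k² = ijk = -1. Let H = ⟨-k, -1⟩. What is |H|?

|⟨-k⟩| = 4 and |⟨-1⟩| = 2, so |H| is a multiple of lcm(4, 2) = 4 and divides |G| = 8.
Closing under the operation: H = {1, -1, k, -k}, so |H| = 4.

4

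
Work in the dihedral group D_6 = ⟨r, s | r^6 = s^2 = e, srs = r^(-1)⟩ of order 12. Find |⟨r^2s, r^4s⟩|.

|⟨r^2s⟩| = 2 and |⟨r^4s⟩| = 2, so |H| is a multiple of lcm(2, 2) = 2 and divides |G| = 12.
Closing under the operation: H = {e, r^2, r^4, s, r^2s, r^4s}, so |H| = 6.

6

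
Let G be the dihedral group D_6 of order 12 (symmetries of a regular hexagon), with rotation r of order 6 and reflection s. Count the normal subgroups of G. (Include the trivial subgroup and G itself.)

G has 16 subgroups. Checking conjugation-invariance by order — order 1: 1/1 normal; order 2: 1/7 normal; order 3: 1/1 normal; order 4: 0/3 normal; order 6: 3/3 normal; order 12: 1/1 normal.
Total normal subgroups: 7.

7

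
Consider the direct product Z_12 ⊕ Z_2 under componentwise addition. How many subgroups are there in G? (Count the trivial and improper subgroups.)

16

|G| = 24, so by Lagrange every subgroup order divides 24. Divisors: 1, 2, 3, 4, 6, 8, 12, 24.
Subgroups by order — order 1: 1; order 2: 3; order 3: 1; order 4: 3; order 6: 3; order 8: 1; order 12: 3; order 24: 1.
Total: 1 + 3 + 1 + 3 + 3 + 1 + 3 + 1 = 16.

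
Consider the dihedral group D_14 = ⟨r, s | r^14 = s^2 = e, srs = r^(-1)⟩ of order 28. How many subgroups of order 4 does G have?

7

|G| = 28 and 4 | 28, so subgroups of order 4 are possible by Lagrange.
The subgroups of order 4 are: {e, r^7, r^3s, r^10s}; {e, r^7, r^4s, r^11s}; {e, r^7, r^5s, r^12s}; {e, r^7, r^6s, r^13s}; … (7 in all).
So G has 7 subgroups of order 4.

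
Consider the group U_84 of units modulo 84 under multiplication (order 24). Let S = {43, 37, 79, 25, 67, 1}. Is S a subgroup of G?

|S| = 6 divides |G| = 24, consistent with Lagrange.
S contains the identity, every element's inverse is in S, and S is closed under ·: it is a subgroup.
In fact S = ⟨67⟩.

Yes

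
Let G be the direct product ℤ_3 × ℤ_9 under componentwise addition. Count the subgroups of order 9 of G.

4

|G| = 27 and 9 | 27, so subgroups of order 9 are possible by Lagrange.
The subgroups of order 9 are: {(0,0), (0,1), (0,2), (0,3), (0,4), (0,5), (0,6), (0,7), (0,8)}; {(0,0), (0,3), (0,6), (1,0), (1,3), (1,6), (2,0), (2,3), (2,6)}; {(0,0), (0,3), (0,6), (1,1), (1,4), (1,7), (2,2), (2,5), (2,8)}; {(0,0), (0,3), (0,6), (1,2), (1,5), (1,8), (2,1), (2,4), (2,7)}.
So G has 4 subgroups of order 9.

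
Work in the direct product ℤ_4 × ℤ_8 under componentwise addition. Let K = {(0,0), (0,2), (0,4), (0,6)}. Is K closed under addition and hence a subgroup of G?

Yes

|K| = 4 divides |G| = 32, consistent with Lagrange.
K contains the identity, every element's inverse is in K, and K is closed under +: it is a subgroup.
In fact K = ⟨(0,2)⟩.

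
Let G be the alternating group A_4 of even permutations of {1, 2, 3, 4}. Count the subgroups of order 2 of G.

3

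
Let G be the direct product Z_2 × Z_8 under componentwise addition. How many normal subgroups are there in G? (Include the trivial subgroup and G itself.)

11

G is abelian, so every subgroup is normal.
G has 11 subgroups in total, hence 11 normal subgroups.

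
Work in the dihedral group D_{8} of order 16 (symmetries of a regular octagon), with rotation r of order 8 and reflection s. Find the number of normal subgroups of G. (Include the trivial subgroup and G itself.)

G has 19 subgroups. Checking conjugation-invariance by order — order 1: 1/1 normal; order 2: 1/9 normal; order 4: 1/5 normal; order 8: 3/3 normal; order 16: 1/1 normal.
Total normal subgroups: 7.

7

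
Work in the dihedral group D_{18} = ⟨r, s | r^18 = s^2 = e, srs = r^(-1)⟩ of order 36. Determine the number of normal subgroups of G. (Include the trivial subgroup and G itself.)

9

G has 45 subgroups. Checking conjugation-invariance by order — order 1: 1/1 normal; order 2: 1/19 normal; order 3: 1/1 normal; order 4: 0/9 normal; order 6: 1/7 normal; order 9: 1/1 normal; order 12: 0/3 normal; order 18: 3/3 normal; order 36: 1/1 normal.
Total normal subgroups: 9.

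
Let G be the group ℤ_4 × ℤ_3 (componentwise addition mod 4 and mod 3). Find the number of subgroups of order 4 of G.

1

|G| = 12 and 4 | 12, so subgroups of order 4 are possible by Lagrange.
The subgroups of order 4 are: {(0,0), (1,0), (2,0), (3,0)}.
So G has 1 subgroup of order 4.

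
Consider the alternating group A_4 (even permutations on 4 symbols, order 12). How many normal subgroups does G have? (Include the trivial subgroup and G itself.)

3

G has 10 subgroups. Checking conjugation-invariance by order — order 1: 1/1 normal; order 2: 0/3 normal; order 3: 0/4 normal; order 4: 1/1 normal; order 12: 1/1 normal.
Total normal subgroups: 3.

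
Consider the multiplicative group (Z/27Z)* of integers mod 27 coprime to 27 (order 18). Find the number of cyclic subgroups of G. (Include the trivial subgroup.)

6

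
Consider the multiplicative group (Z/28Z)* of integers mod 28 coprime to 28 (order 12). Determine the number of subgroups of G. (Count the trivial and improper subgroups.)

10

|G| = 12, so by Lagrange every subgroup order divides 12. Divisors: 1, 2, 3, 4, 6, 12.
Subgroups by order — order 1: 1; order 2: 3; order 3: 1; order 4: 1; order 6: 3; order 12: 1.
Total: 1 + 3 + 1 + 1 + 3 + 1 = 10.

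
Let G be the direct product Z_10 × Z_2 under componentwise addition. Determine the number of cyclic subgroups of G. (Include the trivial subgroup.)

8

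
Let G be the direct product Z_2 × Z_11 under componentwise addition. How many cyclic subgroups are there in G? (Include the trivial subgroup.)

Each element a generates a cyclic subgroup ⟨a⟩; distinct elements may generate the same one (a cyclic group of order d has φ(d) generators).
Cyclic subgroups by order — order 1: 1; order 2: 1; order 11: 1; order 22: 1.
Total: 4.

4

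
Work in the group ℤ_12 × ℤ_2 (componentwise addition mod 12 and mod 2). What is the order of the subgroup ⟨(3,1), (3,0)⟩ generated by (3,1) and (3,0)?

|⟨(3,1)⟩| = 4 and |⟨(3,0)⟩| = 4, so |H| is a multiple of lcm(4, 4) = 4 and divides |G| = 24.
Closing under the operation: H = {(0,0), (0,1), (3,0), (3,1), (6,0), (6,1), (9,0), (9,1)}, so |H| = 8.

8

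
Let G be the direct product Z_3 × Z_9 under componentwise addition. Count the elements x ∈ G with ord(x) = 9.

An element (a,b) has order lcm(ord(a), ord(b)); count pairs with lcm equal to 9.
Enumerating gives 18 such elements.

18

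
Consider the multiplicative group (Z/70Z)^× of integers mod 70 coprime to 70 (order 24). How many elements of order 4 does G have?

4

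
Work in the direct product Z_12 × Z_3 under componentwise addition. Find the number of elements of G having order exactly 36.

An element (a,b) has order lcm(ord(a), ord(b)); count pairs with lcm equal to 36.
Enumerating gives 0 such elements.

0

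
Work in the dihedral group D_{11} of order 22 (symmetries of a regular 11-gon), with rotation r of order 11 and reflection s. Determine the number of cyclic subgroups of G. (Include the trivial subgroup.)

13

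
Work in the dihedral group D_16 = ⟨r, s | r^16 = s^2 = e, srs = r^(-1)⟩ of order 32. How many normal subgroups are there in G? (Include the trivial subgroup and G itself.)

8

G has 36 subgroups. Checking conjugation-invariance by order — order 1: 1/1 normal; order 2: 1/17 normal; order 4: 1/9 normal; order 8: 1/5 normal; order 16: 3/3 normal; order 32: 1/1 normal.
Total normal subgroups: 8.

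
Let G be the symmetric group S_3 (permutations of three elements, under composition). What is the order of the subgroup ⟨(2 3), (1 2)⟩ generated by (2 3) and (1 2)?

6

|⟨(2 3)⟩| = 2 and |⟨(1 2)⟩| = 2, so |H| is a multiple of lcm(2, 2) = 2 and divides |G| = 6.
Closing {(2 3), (1 2)} under the group operation gives all of G, so |H| = 6.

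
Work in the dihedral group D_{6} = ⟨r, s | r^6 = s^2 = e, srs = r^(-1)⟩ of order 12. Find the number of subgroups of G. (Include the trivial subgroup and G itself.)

16

|G| = 12, so by Lagrange every subgroup order divides 12. Divisors: 1, 2, 3, 4, 6, 12.
Subgroups by order — order 1: 1; order 2: 7; order 3: 1; order 4: 3; order 6: 3; order 12: 1.
Total: 1 + 7 + 1 + 3 + 3 + 1 = 16.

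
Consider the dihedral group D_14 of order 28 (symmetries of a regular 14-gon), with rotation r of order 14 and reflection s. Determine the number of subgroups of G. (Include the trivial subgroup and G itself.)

28

|G| = 28, so by Lagrange every subgroup order divides 28. Divisors: 1, 2, 4, 7, 14, 28.
Subgroups by order — order 1: 1; order 2: 15; order 4: 7; order 7: 1; order 14: 3; order 28: 1.
Total: 1 + 15 + 7 + 1 + 3 + 1 = 28.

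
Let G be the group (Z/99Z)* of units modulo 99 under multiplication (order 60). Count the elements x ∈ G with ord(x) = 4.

0

No element of G has order 4 (even though 4 | 60).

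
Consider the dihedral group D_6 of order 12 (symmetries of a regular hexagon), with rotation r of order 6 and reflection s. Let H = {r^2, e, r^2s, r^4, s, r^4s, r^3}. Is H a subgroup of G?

No

|H| = 7 does not divide |G| = 12, so by Lagrange H is not a subgroup.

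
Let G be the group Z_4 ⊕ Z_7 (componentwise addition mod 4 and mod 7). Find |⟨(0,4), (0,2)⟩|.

7

|⟨(0,4)⟩| = 7 and |⟨(0,2)⟩| = 7, so |H| is a multiple of lcm(7, 7) = 7 and divides |G| = 28.
Closing under the operation: H = {(0,0), (0,1), (0,2), (0,3), (0,4), (0,5), (0,6)}, so |H| = 7.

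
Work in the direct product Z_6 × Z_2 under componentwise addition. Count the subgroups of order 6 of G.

|G| = 12 and 6 | 12, so subgroups of order 6 are possible by Lagrange.
The subgroups of order 6 are: {(0,0), (0,1), (2,0), (2,1), (4,0), (4,1)}; {(0,0), (1,0), (2,0), (3,0), (4,0), (5,0)}; {(0,0), (1,1), (2,0), (3,1), (4,0), (5,1)}.
So G has 3 subgroups of order 6.

3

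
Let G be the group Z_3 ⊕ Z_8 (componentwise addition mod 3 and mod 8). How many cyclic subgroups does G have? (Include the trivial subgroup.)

Group the elements of G by the cyclic subgroup they generate; each cyclic subgroup of order d accounts for φ(d) elements.
Cyclic subgroups by order — order 1: 1; order 2: 1; order 3: 1; order 4: 1; order 6: 1; order 8: 1; order 12: 1; order 24: 1.
Total: 8.

8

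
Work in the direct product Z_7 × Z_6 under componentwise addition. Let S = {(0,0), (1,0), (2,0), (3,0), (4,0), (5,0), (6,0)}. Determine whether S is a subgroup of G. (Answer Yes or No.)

Yes

|S| = 7 divides |G| = 42, consistent with Lagrange.
S contains the identity, every element's inverse is in S, and S is closed under +: it is a subgroup.
In fact S = ⟨(4,0)⟩.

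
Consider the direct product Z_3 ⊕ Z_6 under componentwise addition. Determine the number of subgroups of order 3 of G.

4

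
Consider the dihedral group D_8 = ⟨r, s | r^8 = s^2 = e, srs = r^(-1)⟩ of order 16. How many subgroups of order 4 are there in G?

|G| = 16 and 4 | 16, so subgroups of order 4 are possible by Lagrange.
The subgroups of order 4 are: {e, r^2, r^4, r^6}; {e, r^4, r^2s, r^6s}; {e, r^4, r^3s, r^7s}; {e, r^4, s, r^4s}; … (5 in all).
So G has 5 subgroups of order 4.

5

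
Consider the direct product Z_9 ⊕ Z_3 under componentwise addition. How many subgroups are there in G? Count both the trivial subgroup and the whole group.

|G| = 27, so by Lagrange every subgroup order divides 27. Divisors: 1, 3, 9, 27.
Subgroups by order — order 1: 1; order 3: 4; order 9: 4; order 27: 1.
Total: 1 + 4 + 4 + 1 = 10.

10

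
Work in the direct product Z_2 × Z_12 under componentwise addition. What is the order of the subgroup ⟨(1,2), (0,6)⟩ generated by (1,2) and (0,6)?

|⟨(1,2)⟩| = 6 and |⟨(0,6)⟩| = 2, so |H| is a multiple of lcm(6, 2) = 6 and divides |G| = 24.
Closing under the operation: H = {(0,0), (0,2), (0,4), (0,6), (0,8), (0,10), (1,0), (1,2), (1,4), (1,6), (1,8), (1,10)}, so |H| = 12.

12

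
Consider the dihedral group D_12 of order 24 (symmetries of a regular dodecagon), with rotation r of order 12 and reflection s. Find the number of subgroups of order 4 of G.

7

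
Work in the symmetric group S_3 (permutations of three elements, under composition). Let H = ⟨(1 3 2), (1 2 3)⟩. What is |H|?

3

|⟨(1 3 2)⟩| = 3 and |⟨(1 2 3)⟩| = 3, so |H| is a multiple of lcm(3, 3) = 3 and divides |G| = 6.
Closing under the operation: H = {e, (1 2 3), (1 3 2)}, so |H| = 3.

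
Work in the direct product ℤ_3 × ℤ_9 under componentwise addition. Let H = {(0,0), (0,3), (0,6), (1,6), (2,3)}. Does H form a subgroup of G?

No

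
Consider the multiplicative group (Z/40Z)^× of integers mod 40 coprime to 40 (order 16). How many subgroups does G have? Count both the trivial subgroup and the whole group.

|G| = 16, so by Lagrange every subgroup order divides 16. Divisors: 1, 2, 4, 8, 16.
Subgroups by order — order 1: 1; order 2: 7; order 4: 11; order 8: 7; order 16: 1.
Total: 1 + 7 + 11 + 7 + 1 = 27.

27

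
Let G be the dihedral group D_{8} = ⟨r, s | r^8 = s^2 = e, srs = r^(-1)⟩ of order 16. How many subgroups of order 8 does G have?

3

|G| = 16 and 8 | 16, so subgroups of order 8 are possible by Lagrange.
The subgroups of order 8 are: {e, r, r^2, r^3, r^4, r^5, r^6, r^7}; {e, r^2, r^4, r^6, s, r^2s, r^4s, r^6s}; {e, r^2, r^4, r^6, rs, r^3s, r^5s, r^7s}.
So G has 3 subgroups of order 8.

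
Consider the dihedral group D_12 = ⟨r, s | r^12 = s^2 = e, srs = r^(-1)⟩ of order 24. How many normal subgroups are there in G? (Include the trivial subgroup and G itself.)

9

G has 34 subgroups. Checking conjugation-invariance by order — order 1: 1/1 normal; order 2: 1/13 normal; order 3: 1/1 normal; order 4: 1/7 normal; order 6: 1/5 normal; order 8: 0/3 normal; order 12: 3/3 normal; order 24: 1/1 normal.
Total normal subgroups: 9.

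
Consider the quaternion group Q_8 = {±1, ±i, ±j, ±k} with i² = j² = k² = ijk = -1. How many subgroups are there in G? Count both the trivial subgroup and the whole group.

6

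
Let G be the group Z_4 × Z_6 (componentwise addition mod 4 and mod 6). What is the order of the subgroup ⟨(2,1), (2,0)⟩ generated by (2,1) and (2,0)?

12

|⟨(2,1)⟩| = 6 and |⟨(2,0)⟩| = 2, so |H| is a multiple of lcm(6, 2) = 6 and divides |G| = 24.
Closing under the operation: H = {(0,0), (0,1), (0,2), (0,3), (0,4), (0,5), (2,0), (2,1), (2,2), (2,3), (2,4), (2,5)}, so |H| = 12.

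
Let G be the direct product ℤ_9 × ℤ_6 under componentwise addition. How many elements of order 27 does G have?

An element (a,b) has order lcm(ord(a), ord(b)); count pairs with lcm equal to 27.
Enumerating gives 0 such elements.

0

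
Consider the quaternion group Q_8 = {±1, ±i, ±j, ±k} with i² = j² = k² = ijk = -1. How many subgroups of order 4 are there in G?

3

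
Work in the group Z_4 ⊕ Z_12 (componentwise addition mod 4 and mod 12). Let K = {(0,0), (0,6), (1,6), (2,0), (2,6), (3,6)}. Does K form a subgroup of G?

Closure fails: (0,6) + (3,6) = (3,0) ∉ K. So K is not a subgroup.

No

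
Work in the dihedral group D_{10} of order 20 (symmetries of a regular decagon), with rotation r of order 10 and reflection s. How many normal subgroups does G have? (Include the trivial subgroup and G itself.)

7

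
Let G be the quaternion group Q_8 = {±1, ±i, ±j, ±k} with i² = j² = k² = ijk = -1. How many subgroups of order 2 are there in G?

|G| = 8 and 2 | 8, so subgroups of order 2 are possible by Lagrange.
The subgroups of order 2 are: {1, -1}.
So G has 1 subgroup of order 2.

1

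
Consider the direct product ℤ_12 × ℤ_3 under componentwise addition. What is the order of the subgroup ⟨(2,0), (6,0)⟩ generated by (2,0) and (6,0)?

6

|⟨(2,0)⟩| = 6 and |⟨(6,0)⟩| = 2, so |H| is a multiple of lcm(6, 2) = 6 and divides |G| = 36.
Closing under the operation: H = {(0,0), (2,0), (4,0), (6,0), (8,0), (10,0)}, so |H| = 6.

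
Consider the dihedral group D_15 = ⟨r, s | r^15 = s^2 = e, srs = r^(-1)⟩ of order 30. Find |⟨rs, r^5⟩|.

|⟨rs⟩| = 2 and |⟨r^5⟩| = 3, so |H| is a multiple of lcm(2, 3) = 6 and divides |G| = 30.
Closing under the operation: H = {e, r^5, r^10, rs, r^6s, r^11s}, so |H| = 6.

6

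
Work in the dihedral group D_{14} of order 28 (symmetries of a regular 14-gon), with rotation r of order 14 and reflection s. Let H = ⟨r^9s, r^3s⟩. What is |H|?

14

|⟨r^9s⟩| = 2 and |⟨r^3s⟩| = 2, so |H| is a multiple of lcm(2, 2) = 2 and divides |G| = 28.
Closing under the operation: H = {e, r^2, r^4, r^6, r^8, r^10, r^12, rs, r^3s, r^5s, r^7s, r^9s, r^11s, r^13s}, so |H| = 14.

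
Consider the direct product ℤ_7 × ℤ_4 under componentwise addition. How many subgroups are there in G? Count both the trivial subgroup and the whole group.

|G| = 28, so by Lagrange every subgroup order divides 28. Divisors: 1, 2, 4, 7, 14, 28.
Subgroups by order — order 1: 1; order 2: 1; order 4: 1; order 7: 1; order 14: 1; order 28: 1.
Total: 1 + 1 + 1 + 1 + 1 + 1 = 6.

6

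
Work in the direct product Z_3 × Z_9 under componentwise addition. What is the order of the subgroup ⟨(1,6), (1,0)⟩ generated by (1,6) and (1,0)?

9

|⟨(1,6)⟩| = 3 and |⟨(1,0)⟩| = 3, so |H| is a multiple of lcm(3, 3) = 3 and divides |G| = 27.
Closing under the operation: H = {(0,0), (0,3), (0,6), (1,0), (1,3), (1,6), (2,0), (2,3), (2,6)}, so |H| = 9.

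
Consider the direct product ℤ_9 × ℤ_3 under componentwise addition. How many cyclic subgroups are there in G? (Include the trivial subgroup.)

8

Each element a generates a cyclic subgroup ⟨a⟩; distinct elements may generate the same one (a cyclic group of order d has φ(d) generators).
Cyclic subgroups by order — order 1: 1; order 3: 4; order 9: 3.
Total: 8.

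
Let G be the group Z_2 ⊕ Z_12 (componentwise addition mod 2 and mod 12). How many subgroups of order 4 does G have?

|G| = 24 and 4 | 24, so subgroups of order 4 are possible by Lagrange.
The subgroups of order 4 are: {(0,0), (0,3), (0,6), (0,9)}; {(0,0), (0,6), (1,0), (1,6)}; {(0,0), (0,6), (1,3), (1,9)}.
So G has 3 subgroups of order 4.

3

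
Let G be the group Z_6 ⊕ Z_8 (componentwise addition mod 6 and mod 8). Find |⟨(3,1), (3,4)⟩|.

16

|⟨(3,1)⟩| = 8 and |⟨(3,4)⟩| = 2, so |H| is a multiple of lcm(8, 2) = 8 and divides |G| = 48.
Closing under the operation: H = {(0,0), (0,1), (0,2), (0,3), (0,4), (0,5), (0,6), (0,7), (3,0), (3,1), (3,2), (3,3), (3,4), (3,5), (3,6), (3,7)}, so |H| = 16.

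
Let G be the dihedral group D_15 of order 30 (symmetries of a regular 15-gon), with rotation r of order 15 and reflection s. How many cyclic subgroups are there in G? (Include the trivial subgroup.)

19

Each element a generates a cyclic subgroup ⟨a⟩; distinct elements may generate the same one (a cyclic group of order d has φ(d) generators).
Cyclic subgroups by order — order 1: 1; order 2: 15; order 3: 1; order 5: 1; order 15: 1.
Total: 19.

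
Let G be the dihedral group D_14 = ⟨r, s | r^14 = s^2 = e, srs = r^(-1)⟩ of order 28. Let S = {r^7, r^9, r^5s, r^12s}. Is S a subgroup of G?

The identity e ∉ S, so S is not a subgroup.

No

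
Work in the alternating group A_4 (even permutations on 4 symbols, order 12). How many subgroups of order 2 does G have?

|G| = 12 and 2 | 12, so subgroups of order 2 are possible by Lagrange.
The subgroups of order 2 are: {e, (1 2)(3 4)}; {e, (1 3)(2 4)}; {e, (1 4)(2 3)}.
So G has 3 subgroups of order 2.

3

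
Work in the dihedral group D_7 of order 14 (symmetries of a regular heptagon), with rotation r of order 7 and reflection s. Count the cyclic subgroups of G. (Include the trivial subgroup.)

A cyclic subgroup of order d is generated by each of its φ(d) elements of order d, so the cyclic subgroups of order d number (#elements of order d)/φ(d).
Cyclic subgroups by order — order 1: 1; order 2: 7; order 7: 1.
Total: 9.

9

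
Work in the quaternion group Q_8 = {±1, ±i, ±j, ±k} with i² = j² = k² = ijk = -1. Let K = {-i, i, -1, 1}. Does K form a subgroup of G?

Yes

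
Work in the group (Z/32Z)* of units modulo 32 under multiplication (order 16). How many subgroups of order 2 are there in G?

|G| = 16 and 2 | 16, so subgroups of order 2 are possible by Lagrange.
The subgroups of order 2 are: {1, 15}; {1, 17}; {1, 31}.
So G has 3 subgroups of order 2.

3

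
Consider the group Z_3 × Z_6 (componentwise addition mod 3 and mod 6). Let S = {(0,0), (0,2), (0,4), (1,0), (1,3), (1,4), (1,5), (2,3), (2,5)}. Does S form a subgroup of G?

No

(1,5) ∈ S but its inverse (2,1) ∉ S, so S is not a subgroup.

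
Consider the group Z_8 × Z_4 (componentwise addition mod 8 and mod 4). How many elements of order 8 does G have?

16

An element (a,b) has order lcm(ord(a), ord(b)); count pairs with lcm equal to 8.
Enumerating gives 16 such elements.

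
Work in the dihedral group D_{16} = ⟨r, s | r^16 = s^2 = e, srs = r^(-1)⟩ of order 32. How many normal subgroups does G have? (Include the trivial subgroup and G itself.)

8

G has 36 subgroups. Checking conjugation-invariance by order — order 1: 1/1 normal; order 2: 1/17 normal; order 4: 1/9 normal; order 8: 1/5 normal; order 16: 3/3 normal; order 32: 1/1 normal.
Total normal subgroups: 8.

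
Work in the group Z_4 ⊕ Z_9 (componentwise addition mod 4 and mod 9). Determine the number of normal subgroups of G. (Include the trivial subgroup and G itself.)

G is abelian, so every subgroup is normal.
G has 9 subgroups in total, hence 9 normal subgroups.

9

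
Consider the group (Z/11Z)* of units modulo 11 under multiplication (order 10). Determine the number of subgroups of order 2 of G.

|G| = 10 and 2 | 10, so subgroups of order 2 are possible by Lagrange.
The subgroups of order 2 are: {1, 10}.
So G has 1 subgroup of order 2.

1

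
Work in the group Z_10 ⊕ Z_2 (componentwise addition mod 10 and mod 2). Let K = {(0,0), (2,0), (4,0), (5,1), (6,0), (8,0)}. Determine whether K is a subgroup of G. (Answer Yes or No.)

|K| = 6 does not divide |G| = 20, so by Lagrange K is not a subgroup.

No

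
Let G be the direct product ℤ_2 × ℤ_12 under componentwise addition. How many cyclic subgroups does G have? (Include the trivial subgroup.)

A cyclic subgroup of order d is generated by each of its φ(d) elements of order d, so the cyclic subgroups of order d number (#elements of order d)/φ(d).
Cyclic subgroups by order — order 1: 1; order 2: 3; order 3: 1; order 4: 2; order 6: 3; order 12: 2.
Total: 12.

12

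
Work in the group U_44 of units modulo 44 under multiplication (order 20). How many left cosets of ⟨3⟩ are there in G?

|⟨3⟩| = 10 and |G| = 20.
By Lagrange, [G : H] = |G|/|H| = 20/10 = 2.

2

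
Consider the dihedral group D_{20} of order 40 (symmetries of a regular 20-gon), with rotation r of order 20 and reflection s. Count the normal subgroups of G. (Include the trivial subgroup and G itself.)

9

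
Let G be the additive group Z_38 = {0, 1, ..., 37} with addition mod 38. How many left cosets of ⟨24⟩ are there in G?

|⟨24⟩| = 19 and |G| = 38.
By Lagrange, [G : H] = |G|/|H| = 38/19 = 2.

2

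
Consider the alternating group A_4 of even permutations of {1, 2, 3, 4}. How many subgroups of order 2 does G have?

3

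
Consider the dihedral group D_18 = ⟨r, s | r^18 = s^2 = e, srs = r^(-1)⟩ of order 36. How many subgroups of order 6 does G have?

7

|G| = 36 and 6 | 36, so subgroups of order 6 are possible by Lagrange.
The subgroups of order 6 are: {e, r^6, r^12, r^4s, r^10s, r^16s}; {e, r^6, r^12, r^5s, r^11s, r^17s}; {e, r^6, r^12, s, r^6s, r^12s}; {e, r^6, r^12, rs, r^7s, r^13s}; … (7 in all).
So G has 7 subgroups of order 6.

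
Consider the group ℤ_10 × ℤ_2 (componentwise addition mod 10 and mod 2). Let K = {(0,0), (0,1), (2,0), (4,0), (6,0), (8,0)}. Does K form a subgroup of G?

No

|K| = 6 does not divide |G| = 20, so by Lagrange K is not a subgroup.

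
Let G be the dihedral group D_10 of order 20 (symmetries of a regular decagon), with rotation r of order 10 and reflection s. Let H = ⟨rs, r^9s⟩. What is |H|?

|⟨rs⟩| = 2 and |⟨r^9s⟩| = 2, so |H| is a multiple of lcm(2, 2) = 2 and divides |G| = 20.
Closing under the operation: H = {e, r^2, r^4, r^6, r^8, rs, r^3s, r^5s, r^7s, r^9s}, so |H| = 10.

10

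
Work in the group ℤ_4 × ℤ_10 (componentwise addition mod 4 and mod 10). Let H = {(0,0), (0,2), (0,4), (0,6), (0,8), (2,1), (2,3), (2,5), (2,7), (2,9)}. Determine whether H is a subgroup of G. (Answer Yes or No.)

Yes

|H| = 10 divides |G| = 40, consistent with Lagrange.
H contains the identity, every element's inverse is in H, and H is closed under +: it is a subgroup.
In fact H = ⟨(2,1)⟩.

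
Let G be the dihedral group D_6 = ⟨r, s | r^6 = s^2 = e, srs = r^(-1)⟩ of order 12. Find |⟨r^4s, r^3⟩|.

|⟨r^4s⟩| = 2 and |⟨r^3⟩| = 2, so |H| is a multiple of lcm(2, 2) = 2 and divides |G| = 12.
Closing under the operation: H = {e, r^3, rs, r^4s}, so |H| = 4.

4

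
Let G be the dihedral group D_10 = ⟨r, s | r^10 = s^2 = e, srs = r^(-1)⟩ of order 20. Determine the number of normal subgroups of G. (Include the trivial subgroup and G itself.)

7

G has 22 subgroups. Checking conjugation-invariance by order — order 1: 1/1 normal; order 2: 1/11 normal; order 4: 0/5 normal; order 5: 1/1 normal; order 10: 3/3 normal; order 20: 1/1 normal.
Total normal subgroups: 7.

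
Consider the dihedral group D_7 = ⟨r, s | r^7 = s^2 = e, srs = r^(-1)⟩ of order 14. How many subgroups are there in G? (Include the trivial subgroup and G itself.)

|G| = 14, so by Lagrange every subgroup order divides 14. Divisors: 1, 2, 7, 14.
Subgroups by order — order 1: 1; order 2: 7; order 7: 1; order 14: 1.
Total: 1 + 7 + 1 + 1 = 10.

10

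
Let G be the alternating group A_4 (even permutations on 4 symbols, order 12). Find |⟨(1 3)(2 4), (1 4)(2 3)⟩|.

|⟨(1 3)(2 4)⟩| = 2 and |⟨(1 4)(2 3)⟩| = 2, so |H| is a multiple of lcm(2, 2) = 2 and divides |G| = 12.
Closing under the operation: H = {e, (1 2)(3 4), (1 3)(2 4), (1 4)(2 3)}, so |H| = 4.

4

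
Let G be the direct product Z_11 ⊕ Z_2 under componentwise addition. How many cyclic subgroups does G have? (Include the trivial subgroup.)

4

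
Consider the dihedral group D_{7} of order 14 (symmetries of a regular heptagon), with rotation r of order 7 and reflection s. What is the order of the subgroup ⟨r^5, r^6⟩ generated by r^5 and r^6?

7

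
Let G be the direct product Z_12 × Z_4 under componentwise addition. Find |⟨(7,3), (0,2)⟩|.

|⟨(7,3)⟩| = 12 and |⟨(0,2)⟩| = 2, so |H| is a multiple of lcm(12, 2) = 12 and divides |G| = 48.
Closing under the operation: H = {(0,0), (0,2), (1,1), (1,3), (2,0), (2,2), (3,1), (3,3), (4,0), (4,2), (5,1), (5,3), (6,0), (6,2), (7,1), (7,3), (8,0), (8,2), (9,1), (9,3), (10,0), (10,2), (11,1), (11,3)}, so |H| = 24.

24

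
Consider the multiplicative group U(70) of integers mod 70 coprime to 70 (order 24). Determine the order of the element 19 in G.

6

Compute successive powers of 19 mod 70: 19, 11, 69, 51, 59, 1; 19^6 ≡ 1 (mod 70).
So |⟨19⟩| = 6.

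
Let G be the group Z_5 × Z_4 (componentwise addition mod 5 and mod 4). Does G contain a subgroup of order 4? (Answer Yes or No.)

4 | 20. A subgroup of order 4 is {(0,0), (0,1), (0,2), (0,3)}.

Yes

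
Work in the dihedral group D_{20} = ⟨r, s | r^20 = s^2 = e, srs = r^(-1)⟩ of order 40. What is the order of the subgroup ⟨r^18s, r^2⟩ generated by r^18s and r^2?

|⟨r^18s⟩| = 2 and |⟨r^2⟩| = 10, so |H| is a multiple of lcm(2, 10) = 10 and divides |G| = 40.
Closing under the operation: H = {e, r^2, r^4, r^6, r^8, r^10, r^12, r^14, r^16, r^18, s, r^2s, r^4s, r^6s, r^8s, r^10s, r^12s, r^14s, r^16s, r^18s}, so |H| = 20.

20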